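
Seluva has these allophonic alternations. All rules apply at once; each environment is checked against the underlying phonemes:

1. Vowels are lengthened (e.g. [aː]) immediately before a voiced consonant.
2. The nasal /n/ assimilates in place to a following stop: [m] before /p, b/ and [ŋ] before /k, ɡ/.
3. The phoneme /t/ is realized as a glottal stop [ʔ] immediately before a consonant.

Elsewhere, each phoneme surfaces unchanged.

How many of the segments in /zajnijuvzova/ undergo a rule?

4

Segments that undergo a rule: /a/ → [aː] (rule 1); /i/ → [iː] (rule 1); /u/ → [uː] (rule 1); /o/ → [oː] (rule 1).
All other segments surface unchanged.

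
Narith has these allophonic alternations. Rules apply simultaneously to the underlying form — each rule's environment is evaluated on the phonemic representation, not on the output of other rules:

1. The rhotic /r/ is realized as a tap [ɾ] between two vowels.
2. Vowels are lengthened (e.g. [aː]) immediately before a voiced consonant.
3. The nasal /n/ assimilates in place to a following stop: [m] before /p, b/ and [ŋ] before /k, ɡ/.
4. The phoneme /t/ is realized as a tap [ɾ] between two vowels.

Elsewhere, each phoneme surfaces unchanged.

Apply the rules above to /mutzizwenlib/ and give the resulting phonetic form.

[mutziːzweːnliːb]

/u/ (between /m/ and /t/): rule 2 targets it, but not before a voiced consonant → unchanged [u].
/t/ (between /u/ and /z/) fails the environment for rule 4, so it stays [t].
/i/ (between /z/ and /z/): before a voiced consonant, so rule 2 applies → [iː].
Rule 2 applies to /e/ (between /w/ and /n/: before a voiced consonant) → [eː].
/n/ (between /e/ and /l/) fails the environment for rule 3, so it stays [n].
Rule 2 applies to /i/ (between /l/ and /b/: before a voiced consonant) → [iː].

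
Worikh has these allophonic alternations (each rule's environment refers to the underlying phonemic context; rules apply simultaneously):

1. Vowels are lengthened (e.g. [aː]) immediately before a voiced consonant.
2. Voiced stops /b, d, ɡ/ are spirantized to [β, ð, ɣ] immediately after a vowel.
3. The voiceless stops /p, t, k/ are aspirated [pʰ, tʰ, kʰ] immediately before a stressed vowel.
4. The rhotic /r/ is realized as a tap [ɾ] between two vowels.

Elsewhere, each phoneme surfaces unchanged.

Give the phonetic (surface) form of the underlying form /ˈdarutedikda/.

/d/ (word-initial): rule 2 targets it, but not immediately after a vowel → unchanged [d].
/a/ meets the environment for rule 1 (before a voiced consonant) → [aː].
/r/ (between /a/ and /u/) occurs between two vowels → [ɾ] by rule 4.
/u/ (between /r/ and /t/): rule 1 targets it, but not before a voiced consonant → unchanged [u].
/t/ — between /u/ and /e/; rule 3 does not apply here → [t].
/e/ (between /t/ and /d/): before a voiced consonant, so rule 1 applies → [eː].
/d/ — between /e/ and /i/, immediately after a vowel — surfaces as [ð] (rule 2).
/i/ (between /d/ and /k/) is in the target of rule 1 but the environment (before a voiced consonant) is not met → [i].
/k/ (between /i/ and /d/) is in the target of rule 3 but the environment (immediately before a stressed vowel) is not met → [k].
/d/ — between /k/ and /a/; rule 2 does not apply here → [d].
/a/ (word-final): rule 1 targets it, but not before a voiced consonant → unchanged [a].

[ˈdaːɾuteːðikda]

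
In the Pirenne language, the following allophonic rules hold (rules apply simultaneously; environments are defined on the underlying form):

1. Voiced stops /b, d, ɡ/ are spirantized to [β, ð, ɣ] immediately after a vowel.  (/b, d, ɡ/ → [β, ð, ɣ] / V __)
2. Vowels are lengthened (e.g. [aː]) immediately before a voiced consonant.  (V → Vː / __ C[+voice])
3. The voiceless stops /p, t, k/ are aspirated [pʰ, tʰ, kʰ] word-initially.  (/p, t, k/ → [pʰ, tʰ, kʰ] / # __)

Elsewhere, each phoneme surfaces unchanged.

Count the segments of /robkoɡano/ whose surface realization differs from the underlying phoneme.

Segments that undergo a rule: /o/ → [oː] (rule 2); /b/ → [β] (rule 1); /o/ → [oː] (rule 2); /ɡ/ → [ɣ] (rule 1); /a/ → [aː] (rule 2).
All other segments surface unchanged.

5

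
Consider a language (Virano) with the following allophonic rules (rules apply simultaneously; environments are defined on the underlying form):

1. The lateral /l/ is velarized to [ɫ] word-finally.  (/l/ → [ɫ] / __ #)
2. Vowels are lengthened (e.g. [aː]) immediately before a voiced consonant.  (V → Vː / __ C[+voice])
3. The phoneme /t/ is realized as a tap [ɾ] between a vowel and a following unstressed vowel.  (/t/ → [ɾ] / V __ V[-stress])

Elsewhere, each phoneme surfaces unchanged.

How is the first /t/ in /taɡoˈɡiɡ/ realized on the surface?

[t]

/t/ (word-initial) is in the target of rule 3 but the environment (between a vowel and a following unstressed vowel) is not met → [t].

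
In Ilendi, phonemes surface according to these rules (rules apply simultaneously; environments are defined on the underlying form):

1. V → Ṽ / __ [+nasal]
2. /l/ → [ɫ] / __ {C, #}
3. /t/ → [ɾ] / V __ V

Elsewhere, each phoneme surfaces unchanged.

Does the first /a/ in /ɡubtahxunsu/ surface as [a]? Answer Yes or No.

/a/ (between /t/ and /h/): rule 1 targets it, but not before a nasal consonant → unchanged [a].
The actual realization is [a], which matches [a].

Yes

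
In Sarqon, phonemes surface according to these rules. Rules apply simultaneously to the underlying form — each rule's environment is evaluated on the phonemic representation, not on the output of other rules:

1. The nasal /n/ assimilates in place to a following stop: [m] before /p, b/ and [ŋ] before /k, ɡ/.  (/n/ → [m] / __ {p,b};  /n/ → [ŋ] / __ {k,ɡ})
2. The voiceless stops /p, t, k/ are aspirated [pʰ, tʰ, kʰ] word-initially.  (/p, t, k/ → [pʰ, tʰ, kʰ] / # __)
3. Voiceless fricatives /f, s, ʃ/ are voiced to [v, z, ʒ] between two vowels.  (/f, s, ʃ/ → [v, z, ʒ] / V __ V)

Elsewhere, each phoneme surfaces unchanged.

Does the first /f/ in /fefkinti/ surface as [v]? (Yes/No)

No

/f/ (word-initial) is in the target of rule 3 but the environment (between two vowels) is not met → [f].
The actual realization is [f], not [v].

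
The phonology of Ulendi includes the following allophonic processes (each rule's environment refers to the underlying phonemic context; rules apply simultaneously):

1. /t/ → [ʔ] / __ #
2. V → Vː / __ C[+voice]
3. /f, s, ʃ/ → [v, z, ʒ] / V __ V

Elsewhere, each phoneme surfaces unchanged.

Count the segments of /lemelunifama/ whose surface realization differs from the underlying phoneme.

Segments that undergo a rule: /e/ → [eː] (rule 2); /e/ → [eː] (rule 2); /u/ → [uː] (rule 2); /f/ → [v] (rule 3); /a/ → [aː] (rule 2).
All other segments surface unchanged.

5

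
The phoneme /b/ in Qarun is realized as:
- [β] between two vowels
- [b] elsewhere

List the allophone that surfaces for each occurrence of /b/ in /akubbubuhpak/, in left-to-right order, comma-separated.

Occurrence 1 (position 4): no conditioning environment matches → elsewhere allophone [b].
Occurrence 2 (position 5): no conditioning environment matches → elsewhere allophone [b].
Occurrence 3 (position 7): between two vowels → [β].

[b], [b], [β]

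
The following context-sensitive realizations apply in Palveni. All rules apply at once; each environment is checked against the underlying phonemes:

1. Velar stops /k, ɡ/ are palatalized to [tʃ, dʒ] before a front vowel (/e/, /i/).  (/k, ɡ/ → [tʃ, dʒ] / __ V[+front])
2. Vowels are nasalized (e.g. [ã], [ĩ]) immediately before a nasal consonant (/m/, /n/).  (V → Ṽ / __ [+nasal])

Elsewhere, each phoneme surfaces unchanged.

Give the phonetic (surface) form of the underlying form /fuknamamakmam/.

/u/ — between /f/ and /k/; rule 2 does not apply here → [u].
/k/ (between /u/ and /n/) is in the target of rule 1 but the environment (before a front vowel) is not met → [k].
/a/ (between /n/ and /m/) occurs before a nasal consonant → [ã] by rule 2.
/a/ — between /m/ and /m/, before a nasal consonant — surfaces as [ã] (rule 2).
/a/ (between /m/ and /k/) fails the environment for rule 2, so it stays [a].
/k/ (between /a/ and /m/): rule 1 targets it, but not before a front vowel → unchanged [k].
/a/ meets the environment for rule 2 (before a nasal consonant) → [ã].

[fuknãmãmakmãm]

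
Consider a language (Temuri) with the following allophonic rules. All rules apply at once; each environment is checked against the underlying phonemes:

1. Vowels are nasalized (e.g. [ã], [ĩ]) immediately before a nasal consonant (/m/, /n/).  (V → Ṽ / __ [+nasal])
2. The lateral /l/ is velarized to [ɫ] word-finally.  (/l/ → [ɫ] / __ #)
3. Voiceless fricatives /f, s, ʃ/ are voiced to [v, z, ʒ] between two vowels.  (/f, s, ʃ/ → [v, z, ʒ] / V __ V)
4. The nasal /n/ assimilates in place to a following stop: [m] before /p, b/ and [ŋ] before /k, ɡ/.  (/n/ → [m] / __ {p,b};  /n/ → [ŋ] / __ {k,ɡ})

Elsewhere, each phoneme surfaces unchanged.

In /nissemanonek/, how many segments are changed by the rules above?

3

Segments that undergo a rule: /e/ → [ẽ] (rule 1); /a/ → [ã] (rule 1); /o/ → [õ] (rule 1).
All other segments surface unchanged.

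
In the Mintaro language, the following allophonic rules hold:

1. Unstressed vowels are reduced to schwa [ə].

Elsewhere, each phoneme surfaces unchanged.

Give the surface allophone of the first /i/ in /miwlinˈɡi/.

/i/ (between /m/ and /w/): in an unstressed syllable, so rule 1 applies → [ə].

[ə]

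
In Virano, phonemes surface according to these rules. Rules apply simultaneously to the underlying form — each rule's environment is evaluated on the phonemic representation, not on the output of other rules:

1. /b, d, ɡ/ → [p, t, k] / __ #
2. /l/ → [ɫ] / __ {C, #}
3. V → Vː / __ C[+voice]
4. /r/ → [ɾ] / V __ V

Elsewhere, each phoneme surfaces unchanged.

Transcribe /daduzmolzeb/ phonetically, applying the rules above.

/d/ — word-initial; rule 1 does not apply here → [d].
Rule 3 applies to /a/ (between /d/ and /d/: before a voiced consonant) → [aː].
/d/ (between /a/ and /u/) is in the target of rule 1 but the environment (word-finally) is not met → [d].
/u/ (between /d/ and /z/) occurs before a voiced consonant → [uː] by rule 3.
/z/ — not in any rule's target class → [z].
/m/ (between /z/ and /o/): no rule targets it → [m].
/o/ (between /m/ and /l/) occurs before a voiced consonant → [oː] by rule 3.
/l/ meets the environment for rule 2 (word-finally or immediately before a consonant) → [ɫ].
/z/ (between /l/ and /e/): no rule targets it → [z].
/e/ — between /z/ and /b/, before a voiced consonant — surfaces as [eː] (rule 3).
/b/ — word-final, word-finally — surfaces as [p] (rule 1).

[daːduːzmoːɫzeːp]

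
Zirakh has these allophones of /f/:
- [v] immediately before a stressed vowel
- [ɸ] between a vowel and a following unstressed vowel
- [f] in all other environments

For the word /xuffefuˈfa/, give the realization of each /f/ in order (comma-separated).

Occurrence 1 (position 3): no conditioning environment matches → elsewhere allophone [f].
Occurrence 2 (position 4): no conditioning environment matches → elsewhere allophone [f].
Occurrence 3 (position 6): between a vowel and a following unstressed vowel → [ɸ].
Occurrence 4 (position 8): immediately before a stressed vowel → [v].

[f], [f], [ɸ], [v]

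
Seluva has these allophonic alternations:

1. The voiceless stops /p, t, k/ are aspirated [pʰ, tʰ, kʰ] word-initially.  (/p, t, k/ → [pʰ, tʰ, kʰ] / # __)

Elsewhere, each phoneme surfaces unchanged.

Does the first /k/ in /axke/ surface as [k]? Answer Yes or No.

Yes

/k/ (between /x/ and /e/): rule 1 targets it, but not word-initially → unchanged [k].
The actual realization is [k], which matches [k].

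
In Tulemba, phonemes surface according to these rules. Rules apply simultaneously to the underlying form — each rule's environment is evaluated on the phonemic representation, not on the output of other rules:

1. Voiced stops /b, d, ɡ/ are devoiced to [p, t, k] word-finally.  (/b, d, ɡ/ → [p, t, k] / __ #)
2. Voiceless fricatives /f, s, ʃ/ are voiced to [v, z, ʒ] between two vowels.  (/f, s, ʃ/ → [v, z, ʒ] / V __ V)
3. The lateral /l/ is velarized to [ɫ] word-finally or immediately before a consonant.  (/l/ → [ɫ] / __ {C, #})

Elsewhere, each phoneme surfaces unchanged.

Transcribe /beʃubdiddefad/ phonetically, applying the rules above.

[beʒubdiddevat]

/b/ (word-initial) fails the environment for rule 1, so it stays [b].
/e/ — not in any rule's target class → [e].
/ʃ/ meets the environment for rule 2 (between two vowels) → [ʒ].
/u/ — not in any rule's target class → [u].
/b/ (between /u/ and /d/) is in the target of rule 1 but the environment (word-finally) is not met → [b].
/d/ — between /b/ and /i/; rule 1 does not apply here → [d].
/i/ — not in any rule's target class → [i].
/d/ (between /i/ and /d/) is in the target of rule 1 but the environment (word-finally) is not met → [d].
/d/ (between /d/ and /e/): rule 1 targets it, but not word-finally → unchanged [d].
/e/ (between /d/ and /f/) is unaffected → [e].
Rule 2 applies to /f/ (between /e/ and /a/: between two vowels) → [v].
/a/ (between /f/ and /d/) is unaffected → [a].
/d/ — word-final, word-finally — surfaces as [t] (rule 1).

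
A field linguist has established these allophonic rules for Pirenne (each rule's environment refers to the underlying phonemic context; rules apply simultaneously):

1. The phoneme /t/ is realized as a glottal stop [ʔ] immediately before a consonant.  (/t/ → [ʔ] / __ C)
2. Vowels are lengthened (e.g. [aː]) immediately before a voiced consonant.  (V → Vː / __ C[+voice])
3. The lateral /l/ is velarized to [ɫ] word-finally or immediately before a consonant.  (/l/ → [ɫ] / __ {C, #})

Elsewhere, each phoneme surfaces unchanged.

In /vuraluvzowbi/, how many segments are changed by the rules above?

4

Segments that undergo a rule: /u/ → [uː] (rule 2); /a/ → [aː] (rule 2); /u/ → [uː] (rule 2); /o/ → [oː] (rule 2).
All other segments surface unchanged.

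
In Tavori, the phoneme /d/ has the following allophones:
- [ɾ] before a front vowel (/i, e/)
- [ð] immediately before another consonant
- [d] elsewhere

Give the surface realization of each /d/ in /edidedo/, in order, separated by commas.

[ɾ], [ɾ], [d]

Occurrence 1 (position 2): before a front vowel (/i, e/) → [ɾ].
Occurrence 2 (position 4): before a front vowel (/i, e/) → [ɾ].
Occurrence 3 (position 6): no conditioning environment matches → elsewhere allophone [d].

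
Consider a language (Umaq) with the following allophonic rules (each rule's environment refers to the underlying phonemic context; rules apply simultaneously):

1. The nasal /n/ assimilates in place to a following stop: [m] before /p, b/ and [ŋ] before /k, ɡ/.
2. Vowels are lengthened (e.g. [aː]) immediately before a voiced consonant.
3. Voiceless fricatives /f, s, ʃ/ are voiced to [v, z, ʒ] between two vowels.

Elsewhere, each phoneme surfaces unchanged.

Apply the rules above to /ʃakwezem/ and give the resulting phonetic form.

/ʃ/ (word-initial): rule 3 targets it, but not between two vowels → unchanged [ʃ].
/a/ (between /ʃ/ and /k/) fails the environment for rule 2, so it stays [a].
/k/ — not in any rule's target class → [k].
/w/ (between /k/ and /e/): no rule targets it → [w].
/e/ — between /w/ and /z/, before a voiced consonant — surfaces as [eː] (rule 2).
/z/ (between /e/ and /e/) is unaffected → [z].
/e/ — between /z/ and /m/, before a voiced consonant — surfaces as [eː] (rule 2).
/m/ (word-final): no rule targets it → [m].

[ʃakweːzeːm]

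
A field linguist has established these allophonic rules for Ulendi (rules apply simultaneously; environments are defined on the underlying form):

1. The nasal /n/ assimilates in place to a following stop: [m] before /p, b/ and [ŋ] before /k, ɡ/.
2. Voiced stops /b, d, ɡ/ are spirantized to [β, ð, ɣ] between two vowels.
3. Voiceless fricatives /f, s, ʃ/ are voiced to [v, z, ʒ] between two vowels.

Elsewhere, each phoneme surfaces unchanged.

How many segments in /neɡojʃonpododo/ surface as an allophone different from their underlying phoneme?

4

Segments that undergo a rule: /ɡ/ → [ɣ] (rule 2); /n/ → [m] (rule 1); /d/ → [ð] (rule 2); /d/ → [ð] (rule 2).
All other segments surface unchanged.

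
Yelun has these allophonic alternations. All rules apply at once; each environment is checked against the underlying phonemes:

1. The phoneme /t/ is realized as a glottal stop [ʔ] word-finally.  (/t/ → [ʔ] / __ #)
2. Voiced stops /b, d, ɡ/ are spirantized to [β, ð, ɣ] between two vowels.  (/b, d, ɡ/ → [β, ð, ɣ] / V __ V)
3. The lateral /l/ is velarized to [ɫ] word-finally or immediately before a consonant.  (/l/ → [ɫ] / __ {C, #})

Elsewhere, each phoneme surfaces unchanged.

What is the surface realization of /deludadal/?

[deluðaðaɫ]

/d/ (word-initial) fails the environment for rule 2, so it stays [d].
/e/ stays [e].
/l/ (between /e/ and /u/) is in the target of rule 3 but the environment (word-finally or immediately before a consonant) is not met → [l].
/u/ — not in any rule's target class → [u].
/d/ (between /u/ and /a/): between two vowels, so rule 2 applies → [ð].
/a/ stays [a].
Rule 2 applies to /d/ (between /a/ and /a/: between two vowels) → [ð].
/a/ — not in any rule's target class → [a].
/l/ (word-final) occurs word-finally or immediately before a consonant → [ɫ] by rule 3.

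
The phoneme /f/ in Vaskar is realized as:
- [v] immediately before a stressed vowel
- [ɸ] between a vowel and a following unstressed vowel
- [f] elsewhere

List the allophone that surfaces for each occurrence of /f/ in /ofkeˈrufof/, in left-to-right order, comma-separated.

[f], [ɸ], [f]

Occurrence 1 (position 2): no conditioning environment matches → elsewhere allophone [f].
Occurrence 2 (position 7): between a vowel and a following unstressed vowel → [ɸ].
Occurrence 3 (position 9): no conditioning environment matches → elsewhere allophone [f].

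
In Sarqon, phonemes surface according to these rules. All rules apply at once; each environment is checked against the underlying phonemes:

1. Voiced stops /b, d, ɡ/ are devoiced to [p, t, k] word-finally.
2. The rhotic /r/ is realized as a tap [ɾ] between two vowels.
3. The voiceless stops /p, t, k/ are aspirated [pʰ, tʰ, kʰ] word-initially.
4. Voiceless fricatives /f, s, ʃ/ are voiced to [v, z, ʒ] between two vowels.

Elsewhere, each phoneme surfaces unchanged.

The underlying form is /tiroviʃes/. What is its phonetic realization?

/t/ — word-initial, word-initially — surfaces as [tʰ] (rule 3).
/i/ (between /t/ and /r/) is unaffected → [i].
/r/ (between /i/ and /o/) occurs between two vowels → [ɾ] by rule 2.
/o/ stays [o].
/v/ — not in any rule's target class → [v].
/i/ stays [i].
/ʃ/ — between /i/ and /e/, between two vowels — surfaces as [ʒ] (rule 4).
/e/ (between /ʃ/ and /s/): no rule targets it → [e].
/s/ (word-final) is in the target of rule 4 but the environment (between two vowels) is not met → [s].

[tʰiɾoviʒes]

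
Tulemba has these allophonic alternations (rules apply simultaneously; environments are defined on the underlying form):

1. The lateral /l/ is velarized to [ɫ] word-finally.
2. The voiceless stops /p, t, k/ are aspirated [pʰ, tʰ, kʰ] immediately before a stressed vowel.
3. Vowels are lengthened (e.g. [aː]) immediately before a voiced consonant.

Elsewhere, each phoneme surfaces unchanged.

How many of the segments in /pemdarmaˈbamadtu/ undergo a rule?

5

Segments that undergo a rule: /e/ → [eː] (rule 3); /a/ → [aː] (rule 3); /a/ → [aː] (rule 3); /a/ → [aː] (rule 3); /a/ → [aː] (rule 3).
All other segments surface unchanged.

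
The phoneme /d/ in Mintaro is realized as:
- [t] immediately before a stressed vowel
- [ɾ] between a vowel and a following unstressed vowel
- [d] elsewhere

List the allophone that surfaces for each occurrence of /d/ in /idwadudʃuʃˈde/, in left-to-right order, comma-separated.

[d], [ɾ], [d], [t]

Occurrence 1 (position 2): no conditioning environment matches → elsewhere allophone [d].
Occurrence 2 (position 5): between a vowel and a following unstressed vowel → [ɾ].
Occurrence 3 (position 7): no conditioning environment matches → elsewhere allophone [d].
Occurrence 4 (position 11): immediately before a stressed vowel → [t].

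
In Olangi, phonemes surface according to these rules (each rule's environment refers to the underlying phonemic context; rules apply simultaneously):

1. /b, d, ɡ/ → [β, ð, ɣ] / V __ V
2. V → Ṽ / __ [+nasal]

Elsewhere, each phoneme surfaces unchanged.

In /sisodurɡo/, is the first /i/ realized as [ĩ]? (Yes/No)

No

/i/ (between /s/ and /s/): rule 2 targets it, but not before a nasal consonant → unchanged [i].
The actual realization is [i], not [ĩ].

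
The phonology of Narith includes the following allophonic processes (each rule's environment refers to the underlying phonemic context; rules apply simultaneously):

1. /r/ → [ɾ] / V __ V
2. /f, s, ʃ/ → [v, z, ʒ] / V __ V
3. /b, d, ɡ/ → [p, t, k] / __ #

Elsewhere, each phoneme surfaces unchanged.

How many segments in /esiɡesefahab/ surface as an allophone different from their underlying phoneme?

4

Segments that undergo a rule: /s/ → [z] (rule 2); /s/ → [z] (rule 2); /f/ → [v] (rule 2); /b/ → [p] (rule 3).
All other segments surface unchanged.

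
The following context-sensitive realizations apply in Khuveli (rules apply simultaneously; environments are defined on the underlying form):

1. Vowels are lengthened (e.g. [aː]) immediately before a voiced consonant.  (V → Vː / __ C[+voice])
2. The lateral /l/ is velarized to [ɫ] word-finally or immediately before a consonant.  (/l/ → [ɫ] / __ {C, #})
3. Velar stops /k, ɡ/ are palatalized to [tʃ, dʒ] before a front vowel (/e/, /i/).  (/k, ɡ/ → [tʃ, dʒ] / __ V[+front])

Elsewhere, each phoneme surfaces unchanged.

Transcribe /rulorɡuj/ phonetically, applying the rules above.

/r/ — not in any rule's target class → [r].
/u/ — between /r/ and /l/, before a voiced consonant — surfaces as [uː] (rule 1).
/l/ — between /u/ and /o/; rule 2 does not apply here → [l].
/o/ meets the environment for rule 1 (before a voiced consonant) → [oː].
/r/ (between /o/ and /ɡ/): no rule targets it → [r].
/ɡ/ (between /r/ and /u/) fails the environment for rule 3, so it stays [ɡ].
/u/ (between /ɡ/ and /j/): before a voiced consonant, so rule 1 applies → [uː].
/j/ — not in any rule's target class → [j].

[ruːloːrɡuːj]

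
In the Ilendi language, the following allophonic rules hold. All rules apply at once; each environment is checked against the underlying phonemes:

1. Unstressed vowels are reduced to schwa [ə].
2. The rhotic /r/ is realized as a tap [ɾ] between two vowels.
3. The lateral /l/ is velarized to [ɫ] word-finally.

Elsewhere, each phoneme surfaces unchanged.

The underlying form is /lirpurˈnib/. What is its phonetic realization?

[lərpərˈnib]

/l/ (word-initial) is in the target of rule 3 but the environment (word-finally) is not met → [l].
/i/ (between /l/ and /r/): in an unstressed syllable, so rule 1 applies → [ə].
/r/ (between /i/ and /p/): rule 2 targets it, but not between two vowels → unchanged [r].
/p/ (between /r/ and /u/): no rule targets it → [p].
/u/ (between /p/ and /r/) occurs in an unstressed syllable → [ə] by rule 1.
/r/ (between /u/ and /n/) fails the environment for rule 2, so it stays [r].
/n/ (between /r/ and /i/): no rule targets it → [n].
/i/ — between /n/ and /b/; rule 1 does not apply here → [i].
/b/ (word-final): no rule targets it → [b].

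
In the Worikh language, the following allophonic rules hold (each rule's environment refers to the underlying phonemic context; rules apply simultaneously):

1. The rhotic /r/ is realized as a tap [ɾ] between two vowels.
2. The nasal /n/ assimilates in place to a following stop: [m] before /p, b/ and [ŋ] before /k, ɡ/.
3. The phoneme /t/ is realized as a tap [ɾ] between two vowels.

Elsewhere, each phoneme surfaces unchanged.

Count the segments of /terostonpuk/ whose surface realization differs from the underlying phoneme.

2

Segments that undergo a rule: /r/ → [ɾ] (rule 1); /n/ → [m] (rule 2).
All other segments surface unchanged.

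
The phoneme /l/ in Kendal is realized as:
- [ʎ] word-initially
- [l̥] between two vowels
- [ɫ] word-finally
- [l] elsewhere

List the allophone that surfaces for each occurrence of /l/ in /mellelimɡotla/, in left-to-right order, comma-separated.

Occurrence 1 (position 3): no conditioning environment matches → elsewhere allophone [l].
Occurrence 2 (position 4): no conditioning environment matches → elsewhere allophone [l].
Occurrence 3 (position 6): between two vowels → [l̥].
Occurrence 4 (position 12): no conditioning environment matches → elsewhere allophone [l].

[l], [l], [l̥], [l]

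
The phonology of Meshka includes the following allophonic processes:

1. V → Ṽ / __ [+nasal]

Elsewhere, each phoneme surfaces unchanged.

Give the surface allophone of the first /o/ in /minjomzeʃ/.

/o/ — between /j/ and /m/, before a nasal consonant — surfaces as [õ] (rule 1).

[õ]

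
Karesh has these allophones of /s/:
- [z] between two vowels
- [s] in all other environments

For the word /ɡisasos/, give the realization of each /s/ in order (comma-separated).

Occurrence 1 (position 3): between two vowels → [z].
Occurrence 2 (position 5): between two vowels → [z].
Occurrence 3 (position 7): no conditioning environment matches → elsewhere allophone [s].

[z], [z], [s]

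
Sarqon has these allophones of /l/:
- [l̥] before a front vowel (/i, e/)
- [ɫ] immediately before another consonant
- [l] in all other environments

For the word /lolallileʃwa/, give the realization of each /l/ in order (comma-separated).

[l], [l], [ɫ], [l̥], [l̥]

Occurrence 1 (position 1): no conditioning environment matches → elsewhere allophone [l].
Occurrence 2 (position 3): no conditioning environment matches → elsewhere allophone [l].
Occurrence 3 (position 5): immediately before another consonant → [ɫ].
Occurrence 4 (position 6): before a front vowel (/i, e/) → [l̥].
Occurrence 5 (position 8): before a front vowel (/i, e/) → [l̥].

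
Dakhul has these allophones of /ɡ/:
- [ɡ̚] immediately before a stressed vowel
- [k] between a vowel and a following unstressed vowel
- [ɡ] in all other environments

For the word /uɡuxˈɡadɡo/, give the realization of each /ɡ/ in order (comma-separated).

[k], [ɡ̚], [ɡ]

Occurrence 1 (position 2): between a vowel and a following unstressed vowel → [k].
Occurrence 2 (position 5): immediately before a stressed vowel → [ɡ̚].
Occurrence 3 (position 8): no conditioning environment matches → elsewhere allophone [ɡ].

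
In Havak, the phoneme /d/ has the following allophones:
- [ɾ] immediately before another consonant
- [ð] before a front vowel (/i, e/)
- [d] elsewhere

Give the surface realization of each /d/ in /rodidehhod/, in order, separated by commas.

Occurrence 1 (position 3): before a front vowel (/i, e/) → [ð].
Occurrence 2 (position 5): before a front vowel (/i, e/) → [ð].
Occurrence 3 (position 10): no conditioning environment matches → elsewhere allophone [d].

[ð], [ð], [d]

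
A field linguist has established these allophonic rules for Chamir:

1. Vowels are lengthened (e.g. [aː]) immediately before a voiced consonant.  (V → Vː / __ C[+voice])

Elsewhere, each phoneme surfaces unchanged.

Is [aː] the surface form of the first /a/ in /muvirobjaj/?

/a/ (between /j/ and /j/) occurs before a voiced consonant → [aː] by rule 1.
The actual realization is [aː], which matches [aː].

Yes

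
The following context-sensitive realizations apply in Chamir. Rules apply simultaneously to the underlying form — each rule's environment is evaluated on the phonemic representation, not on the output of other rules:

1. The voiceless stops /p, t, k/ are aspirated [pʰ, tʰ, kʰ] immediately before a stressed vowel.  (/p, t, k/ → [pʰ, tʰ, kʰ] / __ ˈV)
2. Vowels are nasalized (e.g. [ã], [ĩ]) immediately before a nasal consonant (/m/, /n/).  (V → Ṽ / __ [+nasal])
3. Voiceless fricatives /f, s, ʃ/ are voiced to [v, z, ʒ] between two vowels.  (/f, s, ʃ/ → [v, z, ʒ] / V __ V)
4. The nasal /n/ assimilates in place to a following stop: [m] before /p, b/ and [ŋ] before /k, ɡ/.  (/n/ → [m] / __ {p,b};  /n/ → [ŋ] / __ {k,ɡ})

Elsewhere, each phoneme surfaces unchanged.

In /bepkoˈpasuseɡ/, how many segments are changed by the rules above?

3

Segments that undergo a rule: /p/ → [pʰ] (rule 1); /s/ → [z] (rule 3); /s/ → [z] (rule 3).
All other segments surface unchanged.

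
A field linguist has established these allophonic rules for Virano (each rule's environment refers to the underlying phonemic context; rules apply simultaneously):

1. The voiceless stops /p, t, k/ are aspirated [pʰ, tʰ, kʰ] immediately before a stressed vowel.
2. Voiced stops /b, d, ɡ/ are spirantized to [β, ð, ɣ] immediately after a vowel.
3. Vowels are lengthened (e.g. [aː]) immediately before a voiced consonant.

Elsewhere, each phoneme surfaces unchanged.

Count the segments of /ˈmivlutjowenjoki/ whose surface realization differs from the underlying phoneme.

Segments that undergo a rule: /i/ → [iː] (rule 3); /o/ → [oː] (rule 3); /e/ → [eː] (rule 3).
All other segments surface unchanged.

3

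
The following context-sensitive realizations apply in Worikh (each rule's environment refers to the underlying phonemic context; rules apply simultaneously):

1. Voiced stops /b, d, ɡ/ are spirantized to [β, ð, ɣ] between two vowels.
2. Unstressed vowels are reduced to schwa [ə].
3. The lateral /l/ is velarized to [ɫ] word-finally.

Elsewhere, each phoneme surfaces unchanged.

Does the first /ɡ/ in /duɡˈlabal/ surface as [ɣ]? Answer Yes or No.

/ɡ/ (between /u/ and /l/) is in the target of rule 1 but the environment (between two vowels) is not met → [ɡ].
The actual realization is [ɡ], not [ɣ].

No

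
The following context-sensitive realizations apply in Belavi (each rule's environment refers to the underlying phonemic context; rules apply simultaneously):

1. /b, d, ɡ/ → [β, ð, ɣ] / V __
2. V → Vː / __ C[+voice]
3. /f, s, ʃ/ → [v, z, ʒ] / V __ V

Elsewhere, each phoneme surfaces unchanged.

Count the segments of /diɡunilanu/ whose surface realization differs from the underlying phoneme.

Segments that undergo a rule: /i/ → [iː] (rule 2); /ɡ/ → [ɣ] (rule 1); /u/ → [uː] (rule 2); /i/ → [iː] (rule 2); /a/ → [aː] (rule 2).
All other segments surface unchanged.

5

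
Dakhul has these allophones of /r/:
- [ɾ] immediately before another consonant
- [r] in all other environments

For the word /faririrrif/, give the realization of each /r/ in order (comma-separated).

Occurrence 1 (position 3): no conditioning environment matches → elsewhere allophone [r].
Occurrence 2 (position 5): no conditioning environment matches → elsewhere allophone [r].
Occurrence 3 (position 7): immediately before another consonant → [ɾ].
Occurrence 4 (position 8): no conditioning environment matches → elsewhere allophone [r].

[r], [r], [ɾ], [r]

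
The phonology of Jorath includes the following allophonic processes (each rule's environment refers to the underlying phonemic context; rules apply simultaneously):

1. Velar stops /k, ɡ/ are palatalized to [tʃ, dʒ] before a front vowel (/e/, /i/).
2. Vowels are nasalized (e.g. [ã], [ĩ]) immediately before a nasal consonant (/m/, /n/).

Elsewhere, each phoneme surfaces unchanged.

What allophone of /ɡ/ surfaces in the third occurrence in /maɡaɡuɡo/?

/ɡ/ (between /u/ and /o/) is in the target of rule 1 but the environment (before a front vowel) is not met → [ɡ].

[ɡ]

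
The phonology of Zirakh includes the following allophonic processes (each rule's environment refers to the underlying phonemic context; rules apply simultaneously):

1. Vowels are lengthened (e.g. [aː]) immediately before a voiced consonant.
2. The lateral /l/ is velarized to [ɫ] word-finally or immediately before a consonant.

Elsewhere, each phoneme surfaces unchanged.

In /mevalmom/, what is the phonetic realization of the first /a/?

/a/ (between /v/ and /l/) occurs before a voiced consonant → [aː] by rule 1.

[aː]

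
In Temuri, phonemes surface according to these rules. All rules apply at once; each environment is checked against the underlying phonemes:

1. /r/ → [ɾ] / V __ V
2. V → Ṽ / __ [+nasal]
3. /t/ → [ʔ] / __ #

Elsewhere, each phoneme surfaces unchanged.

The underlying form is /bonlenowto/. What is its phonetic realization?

[bõnlẽnowto]

/b/ (word-initial): no rule targets it → [b].
/o/ meets the environment for rule 2 (before a nasal consonant) → [õ].
/n/ stays [n].
/l/ — not in any rule's target class → [l].
Rule 2 applies to /e/ (between /l/ and /n/: before a nasal consonant) → [ẽ].
/n/ stays [n].
/o/ (between /n/ and /w/) is in the target of rule 2 but the environment (before a nasal consonant) is not met → [o].
/w/ stays [w].
/t/ — between /w/ and /o/; rule 3 does not apply here → [t].
/o/ (word-final) fails the environment for rule 2, so it stays [o].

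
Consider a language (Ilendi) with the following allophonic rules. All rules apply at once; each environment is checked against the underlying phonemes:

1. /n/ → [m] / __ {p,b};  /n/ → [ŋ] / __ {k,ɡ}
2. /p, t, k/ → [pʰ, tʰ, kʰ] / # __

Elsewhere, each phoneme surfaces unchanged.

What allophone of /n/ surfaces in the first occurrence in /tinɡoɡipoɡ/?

[ŋ]

Rule 1 applies to /n/ (between /i/ and /ɡ/: before a labial or velar stop) → [ŋ].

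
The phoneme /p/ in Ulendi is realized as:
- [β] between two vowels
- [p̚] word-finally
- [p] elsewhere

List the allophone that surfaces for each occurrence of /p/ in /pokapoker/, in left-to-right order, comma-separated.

[p], [β]

Occurrence 1 (position 1): no conditioning environment matches → elsewhere allophone [p].
Occurrence 2 (position 5): between two vowels → [β].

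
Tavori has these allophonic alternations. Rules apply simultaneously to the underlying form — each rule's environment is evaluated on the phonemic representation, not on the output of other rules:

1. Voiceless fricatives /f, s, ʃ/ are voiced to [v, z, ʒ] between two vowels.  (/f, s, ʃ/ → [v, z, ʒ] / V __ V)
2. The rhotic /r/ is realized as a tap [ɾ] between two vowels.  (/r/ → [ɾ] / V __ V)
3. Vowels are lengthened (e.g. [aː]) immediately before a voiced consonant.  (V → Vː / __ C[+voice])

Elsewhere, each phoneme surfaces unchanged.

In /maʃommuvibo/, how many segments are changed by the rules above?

4

Segments that undergo a rule: /ʃ/ → [ʒ] (rule 1); /o/ → [oː] (rule 3); /u/ → [uː] (rule 3); /i/ → [iː] (rule 3).
All other segments surface unchanged.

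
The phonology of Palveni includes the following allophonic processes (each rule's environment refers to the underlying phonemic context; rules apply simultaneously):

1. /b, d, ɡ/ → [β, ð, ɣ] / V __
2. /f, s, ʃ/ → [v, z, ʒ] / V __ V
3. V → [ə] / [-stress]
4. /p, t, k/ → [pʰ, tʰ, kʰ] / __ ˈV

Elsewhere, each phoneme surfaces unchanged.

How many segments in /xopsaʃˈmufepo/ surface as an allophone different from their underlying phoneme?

5

Segments that undergo a rule: /o/ → [ə] (rule 3); /a/ → [ə] (rule 3); /f/ → [v] (rule 2); /e/ → [ə] (rule 3); /o/ → [ə] (rule 3).
All other segments surface unchanged.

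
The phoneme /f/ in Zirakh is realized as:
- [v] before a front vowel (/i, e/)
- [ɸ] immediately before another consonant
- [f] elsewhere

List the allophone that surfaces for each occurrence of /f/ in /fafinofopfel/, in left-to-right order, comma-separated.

[f], [v], [f], [v]

Occurrence 1 (position 1): no conditioning environment matches → elsewhere allophone [f].
Occurrence 2 (position 3): before a front vowel (/i, e/) → [v].
Occurrence 3 (position 7): no conditioning environment matches → elsewhere allophone [f].
Occurrence 4 (position 10): before a front vowel (/i, e/) → [v].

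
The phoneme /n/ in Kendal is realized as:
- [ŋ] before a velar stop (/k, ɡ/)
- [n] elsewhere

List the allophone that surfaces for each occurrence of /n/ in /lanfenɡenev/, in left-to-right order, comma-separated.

Occurrence 1 (position 3): no conditioning environment matches → elsewhere allophone [n].
Occurrence 2 (position 6): before a velar stop → [ŋ].
Occurrence 3 (position 9): no conditioning environment matches → elsewhere allophone [n].

[n], [ŋ], [n]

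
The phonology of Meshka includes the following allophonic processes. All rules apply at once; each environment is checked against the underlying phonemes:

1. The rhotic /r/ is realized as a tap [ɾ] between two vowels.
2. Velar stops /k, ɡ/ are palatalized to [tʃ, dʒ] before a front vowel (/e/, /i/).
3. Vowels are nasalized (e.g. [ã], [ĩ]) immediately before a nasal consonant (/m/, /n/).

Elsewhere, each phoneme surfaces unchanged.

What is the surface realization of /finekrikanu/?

[fĩnekrikãnu]

Rule 3 applies to /i/ (between /f/ and /n/: before a nasal consonant) → [ĩ].
/e/ — between /n/ and /k/; rule 3 does not apply here → [e].
/k/ (between /e/ and /r/): rule 2 targets it, but not before a front vowel → unchanged [k].
/r/ (between /k/ and /i/) fails the environment for rule 1, so it stays [r].
/i/ — between /r/ and /k/; rule 3 does not apply here → [i].
/k/ (between /i/ and /a/): rule 2 targets it, but not before a front vowel → unchanged [k].
/a/ — between /k/ and /n/, before a nasal consonant — surfaces as [ã] (rule 3).
/u/ (word-final) is in the target of rule 3 but the environment (before a nasal consonant) is not met → [u].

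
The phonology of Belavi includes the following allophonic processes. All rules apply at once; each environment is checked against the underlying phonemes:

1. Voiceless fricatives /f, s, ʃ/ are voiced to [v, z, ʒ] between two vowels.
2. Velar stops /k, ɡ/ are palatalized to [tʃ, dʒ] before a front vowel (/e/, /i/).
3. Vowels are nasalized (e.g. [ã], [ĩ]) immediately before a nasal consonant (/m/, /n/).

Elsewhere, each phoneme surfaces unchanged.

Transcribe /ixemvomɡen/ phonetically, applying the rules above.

/i/ — word-initial; rule 3 does not apply here → [i].
/e/ (between /x/ and /m/): before a nasal consonant, so rule 3 applies → [ẽ].
/o/ meets the environment for rule 3 (before a nasal consonant) → [õ].
/ɡ/ (between /m/ and /e/) occurs before a front vowel → [dʒ] by rule 2.
/e/ (between /ɡ/ and /n/) occurs before a nasal consonant → [ẽ] by rule 3.

[ixẽmvõmdʒẽn]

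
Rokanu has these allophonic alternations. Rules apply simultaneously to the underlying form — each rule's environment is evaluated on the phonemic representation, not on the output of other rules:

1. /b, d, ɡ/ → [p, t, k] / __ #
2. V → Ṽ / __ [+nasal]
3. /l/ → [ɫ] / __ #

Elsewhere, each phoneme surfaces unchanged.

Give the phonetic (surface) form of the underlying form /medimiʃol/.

/m/ stays [m].
/e/ (between /m/ and /d/) fails the environment for rule 2, so it stays [e].
/d/ (between /e/ and /i/) fails the environment for rule 1, so it stays [d].
/i/ (between /d/ and /m/): before a nasal consonant, so rule 2 applies → [ĩ].
/m/ — not in any rule's target class → [m].
/i/ (between /m/ and /ʃ/) is in the target of rule 2 but the environment (before a nasal consonant) is not met → [i].
/ʃ/ (between /i/ and /o/): no rule targets it → [ʃ].
/o/ — between /ʃ/ and /l/; rule 2 does not apply here → [o].
/l/ (word-final) occurs word-finally → [ɫ] by rule 3.

[medĩmiʃoɫ]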